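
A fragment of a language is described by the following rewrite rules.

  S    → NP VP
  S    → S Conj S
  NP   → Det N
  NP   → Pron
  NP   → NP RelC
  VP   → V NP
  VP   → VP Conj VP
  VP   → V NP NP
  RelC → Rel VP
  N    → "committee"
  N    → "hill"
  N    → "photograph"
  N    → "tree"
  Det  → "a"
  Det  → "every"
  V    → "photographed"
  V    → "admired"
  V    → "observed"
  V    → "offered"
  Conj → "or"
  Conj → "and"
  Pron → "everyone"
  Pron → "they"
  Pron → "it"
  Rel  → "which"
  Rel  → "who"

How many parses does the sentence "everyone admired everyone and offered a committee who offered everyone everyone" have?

The two bracketings:
[S [NP [Pron everyone]] [VP [VP [V admired] [NP [Pron everyone]]] [Conj and] [VP [V offered] [NP [NP [Det a] [N committee]] [RelC [Rel who] [VP [V offered] [NP [Pron everyone]] [NP [Pron everyone]]]]]]]]
[S [NP [Pron everyone]] [VP [VP [V admired] [NP [Pron everyone]]] [Conj and] [VP [V offered] [NP [NP [Det a] [N committee]] [RelC [Rel who] [VP [V offered] [NP [Pron everyone]]]]] [NP [Pron everyone]]]]]
The trees differ in how a recursive rule is bracketed over the same span.

2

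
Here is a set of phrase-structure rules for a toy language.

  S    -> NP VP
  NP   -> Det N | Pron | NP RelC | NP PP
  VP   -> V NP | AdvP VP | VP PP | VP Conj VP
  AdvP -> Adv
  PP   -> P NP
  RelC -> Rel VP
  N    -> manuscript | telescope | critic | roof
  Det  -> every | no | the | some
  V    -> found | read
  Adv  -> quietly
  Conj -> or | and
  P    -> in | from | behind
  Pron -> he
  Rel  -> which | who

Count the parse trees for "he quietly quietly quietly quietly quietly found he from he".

7

Two of the 7 distinct bracketings:
[S [NP [Pron he]] [VP [AdvP [Adv quietly]] [VP [AdvP [Adv quietly]] [VP [AdvP [Adv quietly]] [VP [AdvP [Adv quietly]] [VP [AdvP [Adv quietly]] [VP [V found] [NP [NP [Pron he]] [PP [P from] [NP [Pron he]]]]]]]]]]]
[S [NP [Pron he]] [VP [AdvP [Adv quietly]] [VP [AdvP [Adv quietly]] [VP [AdvP [Adv quietly]] [VP [AdvP [Adv quietly]] [VP [AdvP [Adv quietly]] [VP [VP [V found] [NP [Pron he]]] [PP [P from] [NP [Pron he]]]]]]]]]]
The difference turns on whether NP → NP PP is used at the relevant span, versus an alternative expansion of NP.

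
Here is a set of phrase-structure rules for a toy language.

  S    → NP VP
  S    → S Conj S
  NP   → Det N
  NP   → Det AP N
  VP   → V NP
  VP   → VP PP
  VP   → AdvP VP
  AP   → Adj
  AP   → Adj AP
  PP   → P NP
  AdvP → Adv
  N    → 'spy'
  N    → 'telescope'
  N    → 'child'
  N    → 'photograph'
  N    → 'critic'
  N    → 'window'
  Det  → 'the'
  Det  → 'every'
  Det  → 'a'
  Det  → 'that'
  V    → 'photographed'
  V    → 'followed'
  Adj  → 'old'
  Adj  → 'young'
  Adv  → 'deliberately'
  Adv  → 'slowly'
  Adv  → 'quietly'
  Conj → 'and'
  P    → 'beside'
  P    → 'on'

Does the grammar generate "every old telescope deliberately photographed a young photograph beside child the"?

A P word can never sit immediately before an N word in any string this grammar generates, so the substring 'beside child' rules out a derivation.

Ungrammatical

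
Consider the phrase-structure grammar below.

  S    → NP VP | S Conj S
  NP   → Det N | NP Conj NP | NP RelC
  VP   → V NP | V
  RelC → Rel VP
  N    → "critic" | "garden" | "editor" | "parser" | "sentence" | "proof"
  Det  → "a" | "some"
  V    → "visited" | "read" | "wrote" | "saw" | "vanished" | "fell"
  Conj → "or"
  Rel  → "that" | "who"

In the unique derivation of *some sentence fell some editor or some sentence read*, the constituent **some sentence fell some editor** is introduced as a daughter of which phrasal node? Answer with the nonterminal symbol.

S

[S [S [NP [Det some] [N sentence]] [VP [V fell] [NP [Det some] [N editor]]]] [Conj or] [S [NP [Det some] [N sentence]] [VP [V read]]]]
The span 'some sentence fell some editor' is the S node built by S → NP VP.
Its mother is the S built by S → S Conj S.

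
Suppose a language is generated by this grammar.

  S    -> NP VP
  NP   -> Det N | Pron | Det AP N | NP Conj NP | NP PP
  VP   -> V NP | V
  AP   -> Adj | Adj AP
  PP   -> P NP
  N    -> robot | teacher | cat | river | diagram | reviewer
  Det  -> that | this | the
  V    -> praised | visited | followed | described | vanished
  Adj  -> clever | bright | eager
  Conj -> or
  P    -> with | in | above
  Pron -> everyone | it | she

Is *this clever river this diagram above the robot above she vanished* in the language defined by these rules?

An N word can never sit immediately before a Det word in any string this grammar generates, so the substring 'river this' rules out a derivation.

Ungrammatical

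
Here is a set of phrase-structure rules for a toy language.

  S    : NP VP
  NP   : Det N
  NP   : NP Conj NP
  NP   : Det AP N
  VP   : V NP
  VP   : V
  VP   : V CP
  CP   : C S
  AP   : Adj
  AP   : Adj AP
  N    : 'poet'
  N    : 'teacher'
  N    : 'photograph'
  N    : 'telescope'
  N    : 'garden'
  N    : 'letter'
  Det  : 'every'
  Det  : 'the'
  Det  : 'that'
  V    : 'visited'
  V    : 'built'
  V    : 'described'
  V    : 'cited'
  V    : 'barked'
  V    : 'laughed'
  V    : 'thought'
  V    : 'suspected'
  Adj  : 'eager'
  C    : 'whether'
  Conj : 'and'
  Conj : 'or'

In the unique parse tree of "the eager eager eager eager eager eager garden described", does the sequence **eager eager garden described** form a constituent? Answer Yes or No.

[S [NP [Det the] [AP [Adj eager] [AP [Adj eager] [AP [Adj eager] [AP [Adj eager] [AP [Adj eager] [AP [Adj eager]]]]]]] [N garden]] [VP [V described]]]
The smallest constituent containing 'eager eager garden described' is the S spanning 'the eager eager eager eager eager eager garden described'; no single node in the tree dominates exactly the given words.

No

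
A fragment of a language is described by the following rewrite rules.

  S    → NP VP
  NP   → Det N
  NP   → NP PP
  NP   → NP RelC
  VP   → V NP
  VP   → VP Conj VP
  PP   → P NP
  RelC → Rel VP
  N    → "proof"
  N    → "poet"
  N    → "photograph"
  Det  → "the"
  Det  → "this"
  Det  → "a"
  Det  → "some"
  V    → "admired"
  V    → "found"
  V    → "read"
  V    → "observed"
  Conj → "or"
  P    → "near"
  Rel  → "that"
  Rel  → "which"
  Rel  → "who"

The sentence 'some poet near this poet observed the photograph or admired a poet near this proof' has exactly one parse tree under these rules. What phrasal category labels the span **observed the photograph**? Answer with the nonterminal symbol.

[S [NP [NP [Det some] [N poet]] [PP [P near] [NP [Det this] [N poet]]]] [VP [VP [V observed] [NP [Det the] [N photograph]]] [Conj or] [VP [V admired] [NP [NP [Det a] [N poet]] [PP [P near] [NP [Det this] [N proof]]]]]]]
The span 'observed the photograph' is the VP node built by VP → V NP.

VP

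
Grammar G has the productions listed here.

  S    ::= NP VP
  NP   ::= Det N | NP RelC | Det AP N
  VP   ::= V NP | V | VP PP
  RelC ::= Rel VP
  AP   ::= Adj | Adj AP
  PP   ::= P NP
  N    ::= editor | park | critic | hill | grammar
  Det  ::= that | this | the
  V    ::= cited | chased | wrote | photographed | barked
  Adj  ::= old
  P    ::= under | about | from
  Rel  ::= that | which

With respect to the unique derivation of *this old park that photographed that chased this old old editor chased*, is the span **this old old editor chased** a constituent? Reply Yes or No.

[S [NP [NP [NP [Det this] [AP [Adj old]] [N park]] [RelC [Rel that] [VP [V photographed]]]] [RelC [Rel that] [VP [V chased] [NP [Det this] [AP [Adj old] [AP [Adj old]]] [N editor]]]]] [VP [V chased]]]
The smallest constituent containing 'this old old editor chased' is the S spanning 'this old park that photographed that chased this old old editor chased'; no single node in the tree dominates exactly the given words.

No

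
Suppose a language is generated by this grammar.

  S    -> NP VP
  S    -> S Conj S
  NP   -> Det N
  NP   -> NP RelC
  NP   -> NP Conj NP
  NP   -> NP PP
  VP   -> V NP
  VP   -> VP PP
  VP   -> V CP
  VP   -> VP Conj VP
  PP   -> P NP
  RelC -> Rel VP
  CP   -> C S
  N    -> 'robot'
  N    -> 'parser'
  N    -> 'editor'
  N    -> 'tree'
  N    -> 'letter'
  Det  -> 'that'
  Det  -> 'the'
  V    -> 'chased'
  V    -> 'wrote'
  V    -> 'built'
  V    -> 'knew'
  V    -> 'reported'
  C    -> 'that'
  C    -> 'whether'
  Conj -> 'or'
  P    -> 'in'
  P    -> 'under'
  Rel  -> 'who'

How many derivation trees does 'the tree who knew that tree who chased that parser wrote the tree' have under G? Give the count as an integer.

The two bracketings:
[S [NP [NP [Det the] [N tree]] [RelC [Rel who] [VP [V knew] [NP [NP [Det that] [N tree]] [RelC [Rel who] [VP [V chased] [NP [Det that] [N parser]]]]]]]] [VP [V wrote] [NP [Det the] [N tree]]]]
[S [NP [NP [NP [Det the] [N tree]] [RelC [Rel who] [VP [V knew] [NP [Det that] [N tree]]]]] [RelC [Rel who] [VP [V chased] [NP [Det that] [N parser]]]]] [VP [V wrote] [NP [Det the] [N tree]]]]
The trees differ in how a recursive rule is bracketed over the same span.

2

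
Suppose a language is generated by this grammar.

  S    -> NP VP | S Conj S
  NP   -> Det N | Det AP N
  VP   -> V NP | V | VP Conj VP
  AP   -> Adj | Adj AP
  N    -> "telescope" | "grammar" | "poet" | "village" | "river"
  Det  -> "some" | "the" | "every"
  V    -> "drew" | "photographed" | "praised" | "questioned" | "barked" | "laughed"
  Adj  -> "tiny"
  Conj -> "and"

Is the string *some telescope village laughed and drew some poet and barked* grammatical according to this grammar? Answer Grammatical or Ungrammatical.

Ungrammatical

An N word can never sit immediately before an N word in any string this grammar generates, so the substring 'telescope village' rules out a derivation.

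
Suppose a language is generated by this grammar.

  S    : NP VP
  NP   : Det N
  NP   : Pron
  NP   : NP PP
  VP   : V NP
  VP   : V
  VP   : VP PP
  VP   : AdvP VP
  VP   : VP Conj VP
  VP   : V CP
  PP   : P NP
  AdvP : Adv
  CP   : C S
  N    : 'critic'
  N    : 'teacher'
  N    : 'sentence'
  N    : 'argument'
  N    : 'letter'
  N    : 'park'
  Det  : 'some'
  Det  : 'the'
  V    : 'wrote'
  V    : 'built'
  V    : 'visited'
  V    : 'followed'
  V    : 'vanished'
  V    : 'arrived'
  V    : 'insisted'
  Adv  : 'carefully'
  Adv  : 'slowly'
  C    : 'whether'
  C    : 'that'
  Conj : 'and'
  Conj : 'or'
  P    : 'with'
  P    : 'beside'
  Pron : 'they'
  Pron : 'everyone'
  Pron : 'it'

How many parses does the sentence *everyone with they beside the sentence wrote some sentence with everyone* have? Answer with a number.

4

Two of the 4 distinct bracketings:
[S [NP [NP [Pron everyone]] [PP [P with] [NP [NP [Pron they]] [PP [P beside] [NP [Det the] [N sentence]]]]]] [VP [V wrote] [NP [NP [Det some] [N sentence]] [PP [P with] [NP [Pron everyone]]]]]]
[S [NP [NP [Pron everyone]] [PP [P with] [NP [NP [Pron they]] [PP [P beside] [NP [Det the] [N sentence]]]]]] [VP [VP [V wrote] [NP [Det some] [N sentence]]] [PP [P with] [NP [Pron everyone]]]]]
The difference turns on whether VP → VP PP is used at the relevant span, versus an alternative expansion of VP.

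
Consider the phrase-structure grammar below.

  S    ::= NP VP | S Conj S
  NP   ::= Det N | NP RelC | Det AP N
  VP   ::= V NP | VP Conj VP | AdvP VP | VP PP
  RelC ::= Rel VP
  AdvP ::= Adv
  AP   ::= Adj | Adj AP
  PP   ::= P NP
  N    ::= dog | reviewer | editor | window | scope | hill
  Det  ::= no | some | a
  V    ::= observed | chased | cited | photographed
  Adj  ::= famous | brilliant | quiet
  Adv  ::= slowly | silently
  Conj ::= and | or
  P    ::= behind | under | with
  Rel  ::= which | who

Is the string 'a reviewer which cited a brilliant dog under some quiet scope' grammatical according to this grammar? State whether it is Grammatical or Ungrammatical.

For S → NP VP, every NP-prefix leaves a non-VP remainder: after 'a reviewer' the remainder is not a VP; after 'a reviewer which cited a brilliant dog' the remainder is not a VP. The alternative S rule S → S Conj S likewise has no satisfying split.

Ungrammatical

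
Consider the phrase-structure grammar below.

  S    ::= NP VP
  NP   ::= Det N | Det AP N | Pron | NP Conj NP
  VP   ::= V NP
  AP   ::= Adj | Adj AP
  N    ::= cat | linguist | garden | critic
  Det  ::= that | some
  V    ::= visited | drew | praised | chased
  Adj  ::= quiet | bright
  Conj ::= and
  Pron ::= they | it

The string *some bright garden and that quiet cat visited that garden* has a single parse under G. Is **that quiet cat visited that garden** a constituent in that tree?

No

[S [NP [NP [Det some] [AP [Adj bright]] [N garden]] [Conj and] [NP [Det that] [AP [Adj quiet]] [N cat]]] [VP [V visited] [NP [Det that] [N garden]]]]
The smallest constituent containing 'that quiet cat visited that garden' is the S spanning 'some bright garden and that quiet cat visited that garden'; no single node in the tree dominates exactly the given words.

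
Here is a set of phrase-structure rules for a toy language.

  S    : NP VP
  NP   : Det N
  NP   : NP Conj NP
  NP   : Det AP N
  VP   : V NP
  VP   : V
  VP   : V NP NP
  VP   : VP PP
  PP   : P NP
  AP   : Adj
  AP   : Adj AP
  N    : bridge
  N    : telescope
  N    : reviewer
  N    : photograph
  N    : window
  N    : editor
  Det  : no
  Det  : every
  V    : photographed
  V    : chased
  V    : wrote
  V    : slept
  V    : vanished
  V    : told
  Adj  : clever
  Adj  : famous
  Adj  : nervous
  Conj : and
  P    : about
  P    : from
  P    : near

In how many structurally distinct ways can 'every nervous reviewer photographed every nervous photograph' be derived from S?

[S [NP [Det every] [AP [Adj nervous]] [N reviewer]] [VP [V photographed] [NP [Det every] [AP [Adj nervous]] [N photograph]]]]
No rule offers an alternative attachment or grouping for any span, so this is the only derivation.

1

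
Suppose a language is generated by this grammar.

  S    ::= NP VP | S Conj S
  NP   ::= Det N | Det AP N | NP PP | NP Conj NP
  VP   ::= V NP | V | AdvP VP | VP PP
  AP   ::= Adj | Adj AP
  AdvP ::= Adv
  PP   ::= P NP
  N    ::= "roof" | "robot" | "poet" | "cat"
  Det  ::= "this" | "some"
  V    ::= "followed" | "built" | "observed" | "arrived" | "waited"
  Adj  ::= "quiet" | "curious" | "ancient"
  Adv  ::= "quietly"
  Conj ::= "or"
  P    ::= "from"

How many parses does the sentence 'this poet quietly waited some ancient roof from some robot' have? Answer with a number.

3

Two of the 3 distinct bracketings:
[S [NP [Det this] [N poet]] [VP [AdvP [Adv quietly]] [VP [V waited] [NP [NP [Det some] [AP [Adj ancient]] [N roof]] [PP [P from] [NP [Det some] [N robot]]]]]]]
[S [NP [Det this] [N poet]] [VP [AdvP [Adv quietly]] [VP [VP [V waited] [NP [Det some] [AP [Adj ancient]] [N roof]]] [PP [P from] [NP [Det some] [N robot]]]]]]
The difference turns on whether NP → NP PP is used at the relevant span, versus an alternative expansion of NP.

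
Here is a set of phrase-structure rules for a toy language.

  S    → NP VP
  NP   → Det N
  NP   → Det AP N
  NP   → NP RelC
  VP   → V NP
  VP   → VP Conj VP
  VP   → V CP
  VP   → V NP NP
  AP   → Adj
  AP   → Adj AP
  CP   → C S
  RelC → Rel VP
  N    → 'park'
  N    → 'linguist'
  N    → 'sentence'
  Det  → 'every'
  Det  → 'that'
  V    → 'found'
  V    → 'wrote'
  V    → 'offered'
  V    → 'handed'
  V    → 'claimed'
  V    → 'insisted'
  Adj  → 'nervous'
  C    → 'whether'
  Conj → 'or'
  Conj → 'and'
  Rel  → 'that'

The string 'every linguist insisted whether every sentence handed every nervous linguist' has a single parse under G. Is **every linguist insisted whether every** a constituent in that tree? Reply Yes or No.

No

[S [NP [Det every] [N linguist]] [VP [V insisted] [CP [C whether] [S [NP [Det every] [N sentence]] [VP [V handed] [NP [Det every] [AP [Adj nervous]] [N linguist]]]]]]]
The smallest constituent containing 'every linguist insisted whether every' is the S spanning 'every linguist insisted whether every sentence handed every nervous linguist'; no single node in the tree dominates exactly the given words.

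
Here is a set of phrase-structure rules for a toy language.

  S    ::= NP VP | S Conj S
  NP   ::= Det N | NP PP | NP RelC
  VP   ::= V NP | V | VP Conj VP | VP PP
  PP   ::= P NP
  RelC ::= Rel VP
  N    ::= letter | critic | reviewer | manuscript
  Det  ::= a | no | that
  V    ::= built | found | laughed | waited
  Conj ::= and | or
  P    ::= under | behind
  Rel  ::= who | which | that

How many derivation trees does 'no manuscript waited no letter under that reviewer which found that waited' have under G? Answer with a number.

Two of the 4 distinct bracketings:
[S [NP [Det no] [N manuscript]] [VP [V waited] [NP [NP [Det no] [N letter]] [PP [P under] [NP [NP [NP [Det that] [N reviewer]] [RelC [Rel which] [VP [V found]]]] [RelC [Rel that] [VP [V waited]]]]]]]]
[S [NP [Det no] [N manuscript]] [VP [V waited] [NP [NP [NP [Det no] [N letter]] [PP [P under] [NP [NP [Det that] [N reviewer]] [RelC [Rel which] [VP [V found]]]]]] [RelC [Rel that] [VP [V waited]]]]]]
The trees differ in how a recursive rule is bracketed over the same span.

4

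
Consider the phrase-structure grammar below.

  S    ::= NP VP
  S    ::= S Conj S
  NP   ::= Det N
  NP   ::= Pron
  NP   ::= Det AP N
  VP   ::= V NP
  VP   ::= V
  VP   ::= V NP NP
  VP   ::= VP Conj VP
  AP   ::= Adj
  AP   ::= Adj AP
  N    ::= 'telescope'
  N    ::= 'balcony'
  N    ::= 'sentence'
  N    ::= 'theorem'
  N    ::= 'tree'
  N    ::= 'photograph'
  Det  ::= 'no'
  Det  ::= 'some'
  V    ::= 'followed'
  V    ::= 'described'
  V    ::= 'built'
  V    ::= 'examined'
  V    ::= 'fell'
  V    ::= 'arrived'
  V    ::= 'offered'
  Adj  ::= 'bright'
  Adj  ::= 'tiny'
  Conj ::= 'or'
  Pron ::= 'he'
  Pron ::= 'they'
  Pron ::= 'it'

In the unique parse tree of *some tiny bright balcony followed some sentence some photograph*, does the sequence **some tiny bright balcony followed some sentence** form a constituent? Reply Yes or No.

No

[S [NP [Det some] [AP [Adj tiny] [AP [Adj bright]]] [N balcony]] [VP [V followed] [NP [Det some] [N sentence]] [NP [Det some] [N photograph]]]]
The smallest constituent containing 'some tiny bright balcony followed some sentence' is the S spanning 'some tiny bright balcony followed some sentence some photograph'; no single node in the tree dominates exactly the given words.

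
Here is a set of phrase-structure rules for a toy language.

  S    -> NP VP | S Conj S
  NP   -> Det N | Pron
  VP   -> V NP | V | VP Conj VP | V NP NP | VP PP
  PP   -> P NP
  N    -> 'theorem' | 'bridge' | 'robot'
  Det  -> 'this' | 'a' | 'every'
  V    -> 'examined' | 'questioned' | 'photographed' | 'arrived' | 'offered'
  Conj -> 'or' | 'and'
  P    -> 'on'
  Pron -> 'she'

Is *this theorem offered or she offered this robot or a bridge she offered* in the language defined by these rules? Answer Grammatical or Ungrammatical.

Ungrammatical

For S → NP VP, the only prefix that parses as NP is 'this theorem', but the remainder 'offered or she offered this robot or a bridge she offered' is not a VP under these rules. The alternative S rule S → S Conj S likewise has no satisfying split.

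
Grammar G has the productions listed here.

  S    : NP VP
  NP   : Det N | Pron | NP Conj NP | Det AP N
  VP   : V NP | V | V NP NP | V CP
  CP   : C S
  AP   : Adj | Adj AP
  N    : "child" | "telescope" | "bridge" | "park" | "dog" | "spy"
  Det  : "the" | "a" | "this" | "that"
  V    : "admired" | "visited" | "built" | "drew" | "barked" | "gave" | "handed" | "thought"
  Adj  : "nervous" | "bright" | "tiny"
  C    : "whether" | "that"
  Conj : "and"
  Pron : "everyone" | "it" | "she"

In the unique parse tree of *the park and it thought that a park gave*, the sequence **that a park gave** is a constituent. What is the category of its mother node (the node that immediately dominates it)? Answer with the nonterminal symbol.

VP

S
  NP
    NP
      Det: the
      N: park
    Conj: and
    NP
      Pron: it
  VP
    V: thought
    CP
      C: that
      S
        NP
          Det: a
          N: park
        VP
          V: gave
The span 'that a park gave' is the CP node built by CP → C S.
Its mother is the VP built by VP → V CP.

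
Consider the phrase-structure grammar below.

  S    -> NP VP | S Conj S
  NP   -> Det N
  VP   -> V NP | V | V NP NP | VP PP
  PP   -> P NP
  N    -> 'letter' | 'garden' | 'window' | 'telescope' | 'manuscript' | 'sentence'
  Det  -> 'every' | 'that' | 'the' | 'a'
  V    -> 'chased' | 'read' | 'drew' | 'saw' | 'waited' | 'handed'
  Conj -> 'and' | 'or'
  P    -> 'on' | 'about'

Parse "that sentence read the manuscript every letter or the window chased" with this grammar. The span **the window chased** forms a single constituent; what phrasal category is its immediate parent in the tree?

S

[S [S [NP [Det that] [N sentence]] [VP [V read] [NP [Det the] [N manuscript]] [NP [Det every] [N letter]]]] [Conj or] [S [NP [Det the] [N window]] [VP [V chased]]]]
The span 'the window chased' is the S node built by S → NP VP.
Its mother is the S built by S → S Conj S.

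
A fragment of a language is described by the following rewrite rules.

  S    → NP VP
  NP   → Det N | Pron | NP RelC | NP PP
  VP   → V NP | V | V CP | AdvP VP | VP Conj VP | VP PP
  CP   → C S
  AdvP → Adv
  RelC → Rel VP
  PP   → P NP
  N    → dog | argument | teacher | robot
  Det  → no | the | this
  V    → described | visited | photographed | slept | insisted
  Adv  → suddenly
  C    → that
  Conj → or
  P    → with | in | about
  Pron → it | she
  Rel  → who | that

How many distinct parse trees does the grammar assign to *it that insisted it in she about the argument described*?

9

Two of the 9 distinct bracketings:
[S [NP [NP [Pron it]] [RelC [Rel that] [VP [V insisted] [NP [NP [Pron it]] [PP [P in] [NP [NP [Pron she]] [PP [P about] [NP [Det the] [N argument]]]]]]]]] [VP [V described]]]
[S [NP [NP [Pron it]] [RelC [Rel that] [VP [V insisted] [NP [NP [NP [Pron it]] [PP [P in] [NP [Pron she]]]] [PP [P about] [NP [Det the] [N argument]]]]]]] [VP [V described]]]
The trees differ in how a recursive rule is bracketed over the same span.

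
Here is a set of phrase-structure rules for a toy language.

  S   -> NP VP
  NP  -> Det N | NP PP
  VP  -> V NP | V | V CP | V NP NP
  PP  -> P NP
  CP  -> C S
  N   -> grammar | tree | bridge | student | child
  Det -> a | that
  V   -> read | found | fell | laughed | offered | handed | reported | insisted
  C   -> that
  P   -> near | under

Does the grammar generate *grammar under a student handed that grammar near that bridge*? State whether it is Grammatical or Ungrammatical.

For S → NP VP, no prefix of the string parses as an NP.

Ungrammatical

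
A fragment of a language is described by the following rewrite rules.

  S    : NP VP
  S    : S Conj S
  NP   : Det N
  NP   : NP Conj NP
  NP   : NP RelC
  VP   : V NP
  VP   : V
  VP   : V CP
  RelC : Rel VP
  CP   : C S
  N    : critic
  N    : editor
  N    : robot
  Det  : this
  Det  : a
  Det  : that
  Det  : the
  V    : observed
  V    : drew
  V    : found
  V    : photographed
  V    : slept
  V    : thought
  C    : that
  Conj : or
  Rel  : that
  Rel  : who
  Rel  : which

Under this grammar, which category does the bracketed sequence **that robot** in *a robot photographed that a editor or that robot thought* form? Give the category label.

NP

[S [NP [Det a] [N robot]] [VP [V photographed] [CP [C that] [S [NP [NP [Det a] [N editor]] [Conj or] [NP [Det that] [N robot]]] [VP [V thought]]]]]]
The span 'that robot' is the NP node built by NP → Det N.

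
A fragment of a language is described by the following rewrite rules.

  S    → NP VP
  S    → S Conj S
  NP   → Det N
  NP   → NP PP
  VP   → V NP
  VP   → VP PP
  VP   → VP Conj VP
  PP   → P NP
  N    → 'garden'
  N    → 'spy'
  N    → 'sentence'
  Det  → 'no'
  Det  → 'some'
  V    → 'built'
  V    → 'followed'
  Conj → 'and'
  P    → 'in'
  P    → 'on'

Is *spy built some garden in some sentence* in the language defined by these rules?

Ungrammatical

For S → NP VP, no prefix of the string parses as an NP. The alternative S rule S → S Conj S likewise has no satisfying split.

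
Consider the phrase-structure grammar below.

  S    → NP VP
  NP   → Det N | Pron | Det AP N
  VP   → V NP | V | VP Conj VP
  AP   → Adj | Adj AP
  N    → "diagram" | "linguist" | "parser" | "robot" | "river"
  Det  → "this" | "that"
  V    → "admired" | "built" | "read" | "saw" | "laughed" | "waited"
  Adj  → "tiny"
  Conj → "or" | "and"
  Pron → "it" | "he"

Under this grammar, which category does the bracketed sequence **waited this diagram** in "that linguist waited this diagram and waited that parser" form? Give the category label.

S
  NP
    Det: that
    N: linguist
  VP
    VP
      V: waited
      NP
        Det: this
        N: diagram
    Conj: and
    VP
      V: waited
      NP
        Det: that
        N: parser
The span 'waited this diagram' is the VP node built by VP → V NP.

VP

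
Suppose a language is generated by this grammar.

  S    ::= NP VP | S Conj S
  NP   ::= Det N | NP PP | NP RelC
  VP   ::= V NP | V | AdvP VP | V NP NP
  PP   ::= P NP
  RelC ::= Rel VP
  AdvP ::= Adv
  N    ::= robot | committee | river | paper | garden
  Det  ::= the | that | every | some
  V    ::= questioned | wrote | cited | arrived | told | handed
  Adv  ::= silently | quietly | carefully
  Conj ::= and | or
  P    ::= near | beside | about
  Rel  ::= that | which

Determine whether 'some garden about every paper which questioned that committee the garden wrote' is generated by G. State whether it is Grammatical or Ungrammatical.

Grammatical

S
  NP
    NP
      Det: some
      N: garden
    PP
      P: about
      NP
        NP
          Det: every
          N: paper
        RelC
          Rel: which
          VP
            V: questioned
            NP
              Det: that
              N: committee
            NP
              Det: the
              N: garden
  VP
    V: wrote
Every word is introduced by a lexical rule and the phrasal rules combine the resulting categories into a single S.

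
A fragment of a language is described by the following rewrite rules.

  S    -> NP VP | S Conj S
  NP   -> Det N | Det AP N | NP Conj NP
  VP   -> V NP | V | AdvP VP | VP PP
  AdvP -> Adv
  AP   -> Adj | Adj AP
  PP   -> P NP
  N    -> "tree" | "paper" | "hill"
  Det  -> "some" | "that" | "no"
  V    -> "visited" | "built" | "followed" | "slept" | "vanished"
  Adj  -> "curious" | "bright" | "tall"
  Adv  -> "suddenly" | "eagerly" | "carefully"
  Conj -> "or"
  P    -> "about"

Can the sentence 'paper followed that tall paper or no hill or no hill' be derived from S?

For S → NP VP, no prefix of the string parses as an NP. The alternative S rule S → S Conj S likewise has no satisfying split.

Ungrammatical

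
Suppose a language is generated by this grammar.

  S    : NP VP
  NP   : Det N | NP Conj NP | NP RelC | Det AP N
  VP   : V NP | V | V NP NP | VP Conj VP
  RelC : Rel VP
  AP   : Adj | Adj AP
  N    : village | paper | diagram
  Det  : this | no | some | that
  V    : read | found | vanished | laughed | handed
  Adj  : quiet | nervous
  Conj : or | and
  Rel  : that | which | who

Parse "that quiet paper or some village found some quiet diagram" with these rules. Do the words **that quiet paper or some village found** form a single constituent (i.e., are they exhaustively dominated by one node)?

No

[S [NP [NP [Det that] [AP [Adj quiet]] [N paper]] [Conj or] [NP [Det some] [N village]]] [VP [V found] [NP [Det some] [AP [Adj quiet]] [N diagram]]]]
The smallest constituent containing 'that quiet paper or some village found' is the S spanning 'that quiet paper or some village found some quiet diagram'; no single node in the tree dominates exactly the given words.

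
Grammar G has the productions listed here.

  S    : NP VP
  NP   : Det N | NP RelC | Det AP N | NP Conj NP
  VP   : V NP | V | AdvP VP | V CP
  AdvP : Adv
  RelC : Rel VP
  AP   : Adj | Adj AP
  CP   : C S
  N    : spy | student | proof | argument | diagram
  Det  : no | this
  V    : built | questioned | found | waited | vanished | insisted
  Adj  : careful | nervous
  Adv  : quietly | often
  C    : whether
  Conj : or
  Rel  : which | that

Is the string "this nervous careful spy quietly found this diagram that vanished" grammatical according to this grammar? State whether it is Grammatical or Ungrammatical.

S
  NP
    Det: this
    AP
      Adj: nervous
      AP
        Adj: careful
    N: spy
  VP
    AdvP
      Adv: quietly
    VP
      V: found
      NP
        NP
          Det: this
          N: diagram
        RelC
          Rel: that
          VP
            V: vanished
Each bracket corresponds to one application of a listed rule, so the string is derivable from S.

Grammatical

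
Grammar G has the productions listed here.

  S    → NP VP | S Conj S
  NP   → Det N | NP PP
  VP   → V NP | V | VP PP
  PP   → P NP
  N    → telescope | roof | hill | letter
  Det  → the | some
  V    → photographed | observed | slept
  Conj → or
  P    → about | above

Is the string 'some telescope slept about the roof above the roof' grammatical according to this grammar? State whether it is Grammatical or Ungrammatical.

Grammatical

S
  NP
    Det: some
    N: telescope
  VP
    VP
      V: slept
    PP
      P: about
      NP
        NP
          Det: the
          N: roof
        PP
          P: above
          NP
            Det: the
            N: roof
The bracketing above is licensed at every node by one of the given productions, with S at the root.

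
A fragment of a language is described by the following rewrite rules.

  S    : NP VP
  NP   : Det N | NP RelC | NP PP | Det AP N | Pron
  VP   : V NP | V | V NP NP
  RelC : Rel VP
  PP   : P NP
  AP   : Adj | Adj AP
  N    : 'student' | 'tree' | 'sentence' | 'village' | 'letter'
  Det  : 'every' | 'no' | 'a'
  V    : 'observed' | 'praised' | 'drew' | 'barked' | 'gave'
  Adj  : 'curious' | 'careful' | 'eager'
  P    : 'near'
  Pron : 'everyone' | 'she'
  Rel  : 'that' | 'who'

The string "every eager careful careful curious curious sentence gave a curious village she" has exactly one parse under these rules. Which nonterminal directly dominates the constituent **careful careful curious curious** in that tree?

S
  NP
    Det: every
    AP
      Adj: eager
      AP
        Adj: careful
        AP
          Adj: careful
          AP
            Adj: curious
            AP
              Adj: curious
    N: sentence
  VP
    V: gave
    NP
      Det: a
      AP
        Adj: curious
      N: village
    NP
      Pron: she
The span 'careful careful curious curious' is the AP node built by AP → Adj AP.
Its mother is the AP built by AP → Adj AP.

AP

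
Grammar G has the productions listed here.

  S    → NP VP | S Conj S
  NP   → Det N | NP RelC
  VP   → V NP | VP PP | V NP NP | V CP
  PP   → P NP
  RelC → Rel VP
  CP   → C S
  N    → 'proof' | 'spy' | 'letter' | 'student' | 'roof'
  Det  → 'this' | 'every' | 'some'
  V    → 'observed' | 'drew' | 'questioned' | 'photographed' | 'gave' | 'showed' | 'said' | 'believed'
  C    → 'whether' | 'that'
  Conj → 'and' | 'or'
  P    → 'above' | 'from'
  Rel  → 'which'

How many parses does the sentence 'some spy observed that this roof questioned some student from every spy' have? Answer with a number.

The two bracketings:
[S [NP [Det some] [N spy]] [VP [VP [V observed] [CP [C that] [S [NP [Det this] [N roof]] [VP [V questioned] [NP [Det some] [N student]]]]]] [PP [P from] [NP [Det every] [N spy]]]]]
[S [NP [Det some] [N spy]] [VP [V observed] [CP [C that] [S [NP [Det this] [N roof]] [VP [VP [V questioned] [NP [Det some] [N student]]] [PP [P from] [NP [Det every] [N spy]]]]]]]]
The trees differ in how a recursive rule is bracketed over the same span.

2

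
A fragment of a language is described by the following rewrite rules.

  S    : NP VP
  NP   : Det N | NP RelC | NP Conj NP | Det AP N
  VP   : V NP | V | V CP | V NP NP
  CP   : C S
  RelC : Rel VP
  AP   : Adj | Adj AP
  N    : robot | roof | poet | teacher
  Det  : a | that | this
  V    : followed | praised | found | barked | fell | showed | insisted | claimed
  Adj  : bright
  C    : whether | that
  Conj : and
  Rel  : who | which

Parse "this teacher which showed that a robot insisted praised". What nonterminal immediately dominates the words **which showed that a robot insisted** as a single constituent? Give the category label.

[S [NP [NP [Det this] [N teacher]] [RelC [Rel which] [VP [V showed] [CP [C that] [S [NP [Det a] [N robot]] [VP [V insisted]]]]]]] [VP [V praised]]]
The span 'which showed that a robot insisted' is the RelC node built by RelC → Rel VP.

RelC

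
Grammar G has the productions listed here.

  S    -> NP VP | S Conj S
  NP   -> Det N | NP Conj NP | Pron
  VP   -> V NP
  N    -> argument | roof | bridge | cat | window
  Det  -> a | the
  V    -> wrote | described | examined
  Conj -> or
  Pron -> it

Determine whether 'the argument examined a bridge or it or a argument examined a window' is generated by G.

Grammatical

S
  S
    NP
      Det: the
      N: argument
    VP
      V: examined
      NP
        Det: a
        N: bridge
  Conj: or
  S
    NP
      NP
        Pron: it
      Conj: or
      NP
        Det: a
        N: argument
    VP
      V: examined
      NP
        Det: a
        N: window
Every word is introduced by a lexical rule and the phrasal rules combine the resulting categories into a single S.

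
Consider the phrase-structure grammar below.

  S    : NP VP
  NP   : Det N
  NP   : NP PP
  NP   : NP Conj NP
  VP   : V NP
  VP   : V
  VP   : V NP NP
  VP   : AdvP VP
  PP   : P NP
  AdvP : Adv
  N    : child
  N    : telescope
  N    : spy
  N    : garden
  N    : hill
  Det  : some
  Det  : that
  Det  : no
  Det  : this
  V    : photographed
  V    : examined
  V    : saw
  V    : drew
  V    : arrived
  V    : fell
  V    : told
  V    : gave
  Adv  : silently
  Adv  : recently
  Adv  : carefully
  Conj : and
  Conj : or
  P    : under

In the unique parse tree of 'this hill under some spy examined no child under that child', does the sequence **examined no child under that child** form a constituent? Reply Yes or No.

[S [NP [NP [Det this] [N hill]] [PP [P under] [NP [Det some] [N spy]]]] [VP [V examined] [NP [NP [Det no] [N child]] [PP [P under] [NP [Det that] [N child]]]]]]
The words 'examined no child under that child' are exhaustively dominated by a single VP node (built by VP → V NP), so they form a constituent.

Yes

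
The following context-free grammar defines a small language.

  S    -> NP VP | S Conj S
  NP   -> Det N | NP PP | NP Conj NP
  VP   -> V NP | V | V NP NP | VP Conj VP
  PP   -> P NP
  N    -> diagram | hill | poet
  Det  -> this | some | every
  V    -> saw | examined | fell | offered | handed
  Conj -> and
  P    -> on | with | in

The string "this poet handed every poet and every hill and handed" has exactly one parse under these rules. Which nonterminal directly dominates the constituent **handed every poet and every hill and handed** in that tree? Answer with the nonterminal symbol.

[S [NP [Det this] [N poet]] [VP [VP [V handed] [NP [NP [Det every] [N poet]] [Conj and] [NP [Det every] [N hill]]]] [Conj and] [VP [V handed]]]]
The span 'handed every poet and every hill and handed' is the VP node built by VP → VP Conj VP.
Its mother is the S built by S → NP VP.

S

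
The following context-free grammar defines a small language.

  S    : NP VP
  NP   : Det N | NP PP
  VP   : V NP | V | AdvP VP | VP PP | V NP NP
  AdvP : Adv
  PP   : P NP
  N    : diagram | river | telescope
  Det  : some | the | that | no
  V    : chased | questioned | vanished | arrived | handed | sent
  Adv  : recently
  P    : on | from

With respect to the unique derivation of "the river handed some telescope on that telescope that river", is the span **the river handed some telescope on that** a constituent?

No

[S [NP [Det the] [N river]] [VP [V handed] [NP [NP [Det some] [N telescope]] [PP [P on] [NP [Det that] [N telescope]]]] [NP [Det that] [N river]]]]
The smallest constituent containing 'the river handed some telescope on that' is the S spanning 'the river handed some telescope on that telescope that river'; no single node in the tree dominates exactly the given words.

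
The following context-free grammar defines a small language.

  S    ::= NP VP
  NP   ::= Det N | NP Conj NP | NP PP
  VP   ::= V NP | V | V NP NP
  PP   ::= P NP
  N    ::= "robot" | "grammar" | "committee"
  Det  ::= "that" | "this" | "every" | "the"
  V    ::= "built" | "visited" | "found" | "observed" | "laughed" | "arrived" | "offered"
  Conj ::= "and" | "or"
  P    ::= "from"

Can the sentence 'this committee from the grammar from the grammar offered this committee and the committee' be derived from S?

S
  NP
    NP
      Det: this
      N: committee
    PP
      P: from
      NP
        NP
          Det: the
          N: grammar
        PP
          P: from
          NP
            Det: the
            N: grammar
  VP
    V: offered
    NP
      NP
        Det: this
        N: committee
      Conj: and
      NP
        Det: the
        N: committee
The bracketing above is licensed at every node by one of the given productions, with S at the root.

Grammatical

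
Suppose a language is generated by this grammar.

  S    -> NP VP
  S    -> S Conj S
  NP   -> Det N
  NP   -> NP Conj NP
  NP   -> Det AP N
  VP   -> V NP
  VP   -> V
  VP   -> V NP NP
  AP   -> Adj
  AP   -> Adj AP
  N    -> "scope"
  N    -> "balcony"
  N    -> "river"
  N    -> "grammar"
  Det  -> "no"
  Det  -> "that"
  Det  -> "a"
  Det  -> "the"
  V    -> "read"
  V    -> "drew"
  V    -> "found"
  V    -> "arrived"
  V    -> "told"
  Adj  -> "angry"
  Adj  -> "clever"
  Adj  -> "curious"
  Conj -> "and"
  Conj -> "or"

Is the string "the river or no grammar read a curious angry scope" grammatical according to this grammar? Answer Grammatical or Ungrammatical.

Grammatical

S
  NP
    NP
      Det: the
      N: river
    Conj: or
    NP
      Det: no
      N: grammar
  VP
    V: read
    NP
      Det: a
      AP
        Adj: curious
        AP
          Adj: angry
      N: scope
Each bracket corresponds to one application of a listed rule, so the string is derivable from S.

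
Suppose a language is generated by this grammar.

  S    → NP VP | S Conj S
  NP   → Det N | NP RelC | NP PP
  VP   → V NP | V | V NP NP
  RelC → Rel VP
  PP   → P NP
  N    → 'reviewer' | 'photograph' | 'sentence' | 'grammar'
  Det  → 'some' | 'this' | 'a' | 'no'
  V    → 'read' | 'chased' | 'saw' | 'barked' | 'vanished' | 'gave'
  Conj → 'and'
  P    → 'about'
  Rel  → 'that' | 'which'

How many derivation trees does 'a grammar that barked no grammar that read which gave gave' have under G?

3

Two of the 3 distinct bracketings:
[S [NP [NP [Det a] [N grammar]] [RelC [Rel that] [VP [V barked] [NP [NP [NP [Det no] [N grammar]] [RelC [Rel that] [VP [V read]]]] [RelC [Rel which] [VP [V gave]]]]]]] [VP [V gave]]]
[S [NP [NP [NP [Det a] [N grammar]] [RelC [Rel that] [VP [V barked] [NP [NP [Det no] [N grammar]] [RelC [Rel that] [VP [V read]]]]]]] [RelC [Rel which] [VP [V gave]]]] [VP [V gave]]]
The trees differ in how a recursive rule is bracketed over the same span.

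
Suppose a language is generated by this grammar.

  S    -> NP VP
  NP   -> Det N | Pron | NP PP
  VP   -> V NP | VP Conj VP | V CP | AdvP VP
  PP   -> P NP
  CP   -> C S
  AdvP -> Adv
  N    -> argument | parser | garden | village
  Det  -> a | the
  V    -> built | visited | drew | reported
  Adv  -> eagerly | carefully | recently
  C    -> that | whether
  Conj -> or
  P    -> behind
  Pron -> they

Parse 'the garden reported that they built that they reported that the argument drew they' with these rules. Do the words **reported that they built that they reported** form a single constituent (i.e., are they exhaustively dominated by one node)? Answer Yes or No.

No

[S [NP [Det the] [N garden]] [VP [V reported] [CP [C that] [S [NP [Pron they]] [VP [V built] [CP [C that] [S [NP [Pron they]] [VP [V reported] [CP [C that] [S [NP [Det the] [N argument]] [VP [V drew] [NP [Pron they]]]]]]]]]]]]]
The smallest constituent containing 'reported that they built that they reported' is the VP spanning 'reported that they built that they reported that the argument drew they'; no single node in the tree dominates exactly the given words.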